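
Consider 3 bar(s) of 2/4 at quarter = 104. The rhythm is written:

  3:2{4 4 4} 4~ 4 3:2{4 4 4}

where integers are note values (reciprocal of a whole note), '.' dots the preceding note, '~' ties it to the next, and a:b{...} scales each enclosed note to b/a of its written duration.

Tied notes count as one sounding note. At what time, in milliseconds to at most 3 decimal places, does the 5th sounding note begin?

1. 0.0ms @ 0 + 384.615ms (2/3)
2. 384.615ms @ 2/3 + 384.615ms (2/3)
3. 769.231ms @ 4/3 + 384.615ms (2/3)
4. 1153.846ms @ 2 + 1153.846ms (2)
5. 2307.692ms @ 4 + 384.615ms (2/3)
6. 2692.308ms @ 14/3 + 384.615ms (2/3)
7. 3076.923ms @ 16/3 + 384.615ms (2/3)

note 5 onset = 4b = 2307.692ms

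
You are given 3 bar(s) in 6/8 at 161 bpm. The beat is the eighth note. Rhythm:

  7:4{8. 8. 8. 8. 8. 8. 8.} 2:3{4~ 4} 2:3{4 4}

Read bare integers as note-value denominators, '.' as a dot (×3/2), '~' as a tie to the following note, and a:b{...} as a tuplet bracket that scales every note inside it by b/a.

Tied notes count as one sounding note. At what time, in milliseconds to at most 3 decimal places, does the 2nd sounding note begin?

1. 0.0ms @ 0 + 319.432ms (6/7)
2. 319.432ms @ 6/7 + 319.432ms (6/7)
3. 638.864ms @ 12/7 + 319.432ms (6/7)
4. 958.296ms @ 18/7 + 319.432ms (6/7)
5. 1277.728ms @ 24/7 + 319.432ms (6/7)
6. 1597.161ms @ 30/7 + 319.432ms (6/7)
7. 1916.593ms @ 36/7 + 319.432ms (6/7)
8. 2236.025ms @ 6 + 2236.025ms (6)
9. 4472.05ms @ 12 + 1118.012ms (3)
10. 5590.062ms @ 15 + 1118.012ms (3)

note 2 onset = 6/7b = 319.432ms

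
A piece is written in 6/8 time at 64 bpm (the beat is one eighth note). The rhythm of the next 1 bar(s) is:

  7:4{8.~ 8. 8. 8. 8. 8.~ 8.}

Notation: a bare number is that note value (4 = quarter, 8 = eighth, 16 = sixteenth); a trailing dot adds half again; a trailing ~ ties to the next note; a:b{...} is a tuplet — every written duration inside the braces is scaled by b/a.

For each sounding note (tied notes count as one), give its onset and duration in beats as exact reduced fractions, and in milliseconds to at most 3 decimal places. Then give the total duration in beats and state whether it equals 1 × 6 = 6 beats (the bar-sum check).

1) 0.0ms=0b +1607.143ms=12/7b
2) 1607.143ms=12/7b +803.571ms=6/7b
3) 2410.714ms=18/7b +803.571ms=6/7b
4) 3214.286ms=24/7b +803.571ms=6/7b
5) 4017.857ms=30/7b +1607.143ms=12/7b
Σ=6b of 6 (64bpm 6/8) — PASS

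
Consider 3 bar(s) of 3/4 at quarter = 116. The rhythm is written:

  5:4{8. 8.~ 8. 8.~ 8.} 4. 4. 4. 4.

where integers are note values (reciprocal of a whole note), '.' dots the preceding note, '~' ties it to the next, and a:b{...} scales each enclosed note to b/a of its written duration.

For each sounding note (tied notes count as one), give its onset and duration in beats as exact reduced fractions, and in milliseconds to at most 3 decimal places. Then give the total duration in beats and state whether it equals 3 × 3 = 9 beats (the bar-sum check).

1) 0.0ms=0b +310.345ms=3/5b
2) 310.345ms=3/5b +620.69ms=6/5b
3) 931.034ms=9/5b +620.69ms=6/5b
4) 1551.724ms=3b +775.862ms=3/2b
5) 2327.586ms=9/2b +775.862ms=3/2b
6) 3103.448ms=6b +775.862ms=3/2b
7) 3879.31ms=15/2b +775.862ms=3/2b
Σ=9b of 9 (116bpm 3/4) — PASS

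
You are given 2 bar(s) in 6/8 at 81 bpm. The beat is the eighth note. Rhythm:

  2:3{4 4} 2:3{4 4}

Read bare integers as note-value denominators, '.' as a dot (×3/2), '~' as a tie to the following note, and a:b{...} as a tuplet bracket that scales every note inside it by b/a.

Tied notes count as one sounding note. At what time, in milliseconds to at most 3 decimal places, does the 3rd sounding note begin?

1. 0.0ms @ 0 + 2222.222ms (3)
2. 2222.222ms @ 3 + 2222.222ms (3)
3. 4444.444ms @ 6 + 2222.222ms (3)
4. 6666.667ms @ 9 + 2222.222ms (3)

note 3 onset = 6b = 4444.444ms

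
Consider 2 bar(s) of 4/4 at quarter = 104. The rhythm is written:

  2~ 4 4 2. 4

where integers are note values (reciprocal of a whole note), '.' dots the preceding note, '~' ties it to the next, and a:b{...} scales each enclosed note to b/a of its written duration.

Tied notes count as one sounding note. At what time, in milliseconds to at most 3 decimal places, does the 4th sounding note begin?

note 4 onset = 7b = 4038.462ms

1. 0.0ms @ 0 + 1730.769ms (3)
2. 1730.769ms @ 3 + 576.923ms (1)
3. 2307.692ms @ 4 + 1730.769ms (3)
4. 4038.462ms @ 7 + 576.923ms (1)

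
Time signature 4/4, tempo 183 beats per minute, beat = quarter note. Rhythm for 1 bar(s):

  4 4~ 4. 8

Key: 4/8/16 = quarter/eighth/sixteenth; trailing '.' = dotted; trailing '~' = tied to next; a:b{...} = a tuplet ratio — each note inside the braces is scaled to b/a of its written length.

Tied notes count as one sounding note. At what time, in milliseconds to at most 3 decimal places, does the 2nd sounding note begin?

1. 0.0ms @ 0 + 327.869ms (1)
2. 327.869ms @ 1 + 819.672ms (5/2)
3. 1147.541ms @ 7/2 + 163.934ms (1/2)

note 2 onset = 1b = 327.869ms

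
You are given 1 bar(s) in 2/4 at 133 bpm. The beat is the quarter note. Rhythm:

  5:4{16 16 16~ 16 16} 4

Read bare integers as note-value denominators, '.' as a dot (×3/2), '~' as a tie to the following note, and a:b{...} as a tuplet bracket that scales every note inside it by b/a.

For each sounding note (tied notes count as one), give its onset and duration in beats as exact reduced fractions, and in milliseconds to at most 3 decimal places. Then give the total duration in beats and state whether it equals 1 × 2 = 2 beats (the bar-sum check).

1) 0.0ms=0b +90.226ms=1/5b
2) 90.226ms=1/5b +90.226ms=1/5b
3) 180.451ms=2/5b +180.451ms=2/5b
4) 360.902ms=4/5b +90.226ms=1/5b
5) 451.128ms=1b +451.128ms=1b
Σ=2b of 2 (133bpm 2/4) — PASS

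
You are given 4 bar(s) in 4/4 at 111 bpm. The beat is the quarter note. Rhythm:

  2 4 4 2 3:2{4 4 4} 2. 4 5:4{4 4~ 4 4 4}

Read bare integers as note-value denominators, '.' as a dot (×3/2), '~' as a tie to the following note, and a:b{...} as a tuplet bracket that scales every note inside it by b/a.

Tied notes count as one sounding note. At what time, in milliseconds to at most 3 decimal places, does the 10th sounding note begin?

1. 0.0ms @ 0 + 1081.081ms (2)
2. 1081.081ms @ 2 + 540.541ms (1)
3. 1621.622ms @ 3 + 540.541ms (1)
4. 2162.162ms @ 4 + 1081.081ms (2)
5. 3243.243ms @ 6 + 360.36ms (2/3)
6. 3603.604ms @ 20/3 + 360.36ms (2/3)
7. 3963.964ms @ 22/3 + 360.36ms (2/3)
8. 4324.324ms @ 8 + 1621.622ms (3)
9. 5945.946ms @ 11 + 540.541ms (1)
10. 6486.486ms @ 12 + 432.432ms (4/5)
11. 6918.919ms @ 64/5 + 864.865ms (8/5)
12. 7783.784ms @ 72/5 + 432.432ms (4/5)
13. 8216.216ms @ 76/5 + 432.432ms (4/5)

note 10 onset = 12b = 6486.486ms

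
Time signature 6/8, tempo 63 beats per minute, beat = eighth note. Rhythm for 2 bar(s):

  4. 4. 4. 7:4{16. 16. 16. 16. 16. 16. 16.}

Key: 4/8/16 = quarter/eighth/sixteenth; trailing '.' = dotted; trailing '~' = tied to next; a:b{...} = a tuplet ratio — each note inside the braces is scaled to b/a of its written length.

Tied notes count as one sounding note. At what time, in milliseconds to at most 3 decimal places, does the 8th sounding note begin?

1. 0.0ms @ 0 + 2857.143ms (3)
2. 2857.143ms @ 3 + 2857.143ms (3)
3. 5714.286ms @ 6 + 2857.143ms (3)
4. 8571.429ms @ 9 + 408.163ms (3/7)
5. 8979.592ms @ 66/7 + 408.163ms (3/7)
6. 9387.755ms @ 69/7 + 408.163ms (3/7)
7. 9795.918ms @ 72/7 + 408.163ms (3/7)
8. 10204.082ms @ 75/7 + 408.163ms (3/7)
9. 10612.245ms @ 78/7 + 408.163ms (3/7)
10. 11020.408ms @ 81/7 + 408.163ms (3/7)

note 8 onset = 75/7b = 10204.082ms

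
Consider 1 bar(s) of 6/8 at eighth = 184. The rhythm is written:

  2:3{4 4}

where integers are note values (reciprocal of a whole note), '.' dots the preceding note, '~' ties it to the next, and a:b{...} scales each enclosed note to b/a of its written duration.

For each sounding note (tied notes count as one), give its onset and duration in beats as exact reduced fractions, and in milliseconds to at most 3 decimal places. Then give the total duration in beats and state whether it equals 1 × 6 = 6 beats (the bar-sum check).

1) 0.0ms=0b +978.261ms=3b
2) 978.261ms=3b +978.261ms=3b
Σ=6b of 6 (184bpm 6/8) — PASS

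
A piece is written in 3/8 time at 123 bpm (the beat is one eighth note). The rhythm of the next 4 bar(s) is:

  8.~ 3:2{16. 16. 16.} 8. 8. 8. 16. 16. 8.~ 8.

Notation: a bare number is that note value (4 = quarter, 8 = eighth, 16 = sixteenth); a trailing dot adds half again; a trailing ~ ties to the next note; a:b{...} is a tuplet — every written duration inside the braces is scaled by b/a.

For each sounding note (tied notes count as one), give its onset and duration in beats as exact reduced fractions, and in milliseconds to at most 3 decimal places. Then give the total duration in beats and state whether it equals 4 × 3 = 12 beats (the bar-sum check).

1) 0.0ms=0b +975.61ms=2b
2) 975.61ms=2b +243.902ms=1/2b
3) 1219.512ms=5/2b +243.902ms=1/2b
4) 1463.415ms=3b +731.707ms=3/2b
5) 2195.122ms=9/2b +731.707ms=3/2b
6) 2926.829ms=6b +731.707ms=3/2b
7) 3658.537ms=15/2b +365.854ms=3/4b
8) 4024.39ms=33/4b +365.854ms=3/4b
9) 4390.244ms=9b +1463.415ms=3b
Σ=12b of 12 (123bpm 3/8) — PASS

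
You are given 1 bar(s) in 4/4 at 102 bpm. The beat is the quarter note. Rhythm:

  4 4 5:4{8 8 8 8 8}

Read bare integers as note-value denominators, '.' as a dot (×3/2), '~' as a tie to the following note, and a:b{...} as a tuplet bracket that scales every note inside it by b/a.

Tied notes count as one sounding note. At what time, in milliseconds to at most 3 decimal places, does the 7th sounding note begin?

note 7 onset = 18/5b = 2117.647ms

1. 0.0ms @ 0 + 588.235ms (1)
2. 588.235ms @ 1 + 588.235ms (1)
3. 1176.471ms @ 2 + 235.294ms (2/5)
4. 1411.765ms @ 12/5 + 235.294ms (2/5)
5. 1647.059ms @ 14/5 + 235.294ms (2/5)
6. 1882.353ms @ 16/5 + 235.294ms (2/5)
7. 2117.647ms @ 18/5 + 235.294ms (2/5)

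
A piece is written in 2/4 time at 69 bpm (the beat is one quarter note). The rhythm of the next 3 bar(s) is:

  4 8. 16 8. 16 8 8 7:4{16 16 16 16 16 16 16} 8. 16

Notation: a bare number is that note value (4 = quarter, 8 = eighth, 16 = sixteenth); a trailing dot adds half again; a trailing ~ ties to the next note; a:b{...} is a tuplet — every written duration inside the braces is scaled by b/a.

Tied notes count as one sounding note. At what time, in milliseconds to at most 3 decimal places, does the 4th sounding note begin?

note 4 onset = 2b = 1739.13ms

1. 0.0ms @ 0 + 869.565ms (1)
2. 869.565ms @ 1 + 652.174ms (3/4)
3. 1521.739ms @ 7/4 + 217.391ms (1/4)
4. 1739.13ms @ 2 + 652.174ms (3/4)
5. 2391.304ms @ 11/4 + 217.391ms (1/4)
6. 2608.696ms @ 3 + 434.783ms (1/2)
7. 3043.478ms @ 7/2 + 434.783ms (1/2)
8. 3478.261ms @ 4 + 124.224ms (1/7)
9. 3602.484ms @ 29/7 + 124.224ms (1/7)
10. 3726.708ms @ 30/7 + 124.224ms (1/7)
11. 3850.932ms @ 31/7 + 124.224ms (1/7)
12. 3975.155ms @ 32/7 + 124.224ms (1/7)
13. 4099.379ms @ 33/7 + 124.224ms (1/7)
14. 4223.602ms @ 34/7 + 124.224ms (1/7)
15. 4347.826ms @ 5 + 652.174ms (3/4)
16. 5000.0ms @ 23/4 + 217.391ms (1/4)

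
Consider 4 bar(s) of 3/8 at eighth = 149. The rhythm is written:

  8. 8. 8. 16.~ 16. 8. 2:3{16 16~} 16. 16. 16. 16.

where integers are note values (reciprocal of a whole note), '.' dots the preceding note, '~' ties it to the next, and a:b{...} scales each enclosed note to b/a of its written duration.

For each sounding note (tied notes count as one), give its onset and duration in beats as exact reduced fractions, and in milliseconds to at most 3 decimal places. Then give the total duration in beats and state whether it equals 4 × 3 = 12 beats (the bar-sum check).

1) 0.0ms=0b +604.027ms=3/2b
2) 604.027ms=3/2b +604.027ms=3/2b
3) 1208.054ms=3b +604.027ms=3/2b
4) 1812.081ms=9/2b +604.027ms=3/2b
5) 2416.107ms=6b +604.027ms=3/2b
6) 3020.134ms=15/2b +302.013ms=3/4b
7) 3322.148ms=33/4b +604.027ms=3/2b
8) 3926.174ms=39/4b +302.013ms=3/4b
9) 4228.188ms=21/2b +302.013ms=3/4b
10) 4530.201ms=45/4b +302.013ms=3/4b
Σ=12b of 12 (149bpm 3/8) — PASS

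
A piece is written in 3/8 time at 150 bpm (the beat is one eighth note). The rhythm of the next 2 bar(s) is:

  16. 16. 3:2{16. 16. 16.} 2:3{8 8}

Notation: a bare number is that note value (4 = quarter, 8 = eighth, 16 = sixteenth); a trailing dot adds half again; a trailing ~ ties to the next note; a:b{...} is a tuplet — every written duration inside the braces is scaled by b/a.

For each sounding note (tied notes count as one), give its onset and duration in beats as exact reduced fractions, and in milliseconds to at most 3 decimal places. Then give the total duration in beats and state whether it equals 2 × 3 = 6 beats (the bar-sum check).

1) 0.0ms=0b +300.0ms=3/4b
2) 300.0ms=3/4b +300.0ms=3/4b
3) 600.0ms=3/2b +200.0ms=1/2b
4) 800.0ms=2b +200.0ms=1/2b
5) 1000.0ms=5/2b +200.0ms=1/2b
6) 1200.0ms=3b +600.0ms=3/2b
7) 1800.0ms=9/2b +600.0ms=3/2b
Σ=6b of 6 (150bpm 3/8) — PASS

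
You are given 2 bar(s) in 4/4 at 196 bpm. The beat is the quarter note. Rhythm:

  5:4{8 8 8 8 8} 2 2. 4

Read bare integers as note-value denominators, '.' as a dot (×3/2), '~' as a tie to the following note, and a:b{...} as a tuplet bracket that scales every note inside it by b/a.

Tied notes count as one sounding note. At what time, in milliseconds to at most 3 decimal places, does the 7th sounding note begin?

note 7 onset = 4b = 1224.49ms

1. 0.0ms @ 0 + 122.449ms (2/5)
2. 122.449ms @ 2/5 + 122.449ms (2/5)
3. 244.898ms @ 4/5 + 122.449ms (2/5)
4. 367.347ms @ 6/5 + 122.449ms (2/5)
5. 489.796ms @ 8/5 + 122.449ms (2/5)
6. 612.245ms @ 2 + 612.245ms (2)
7. 1224.49ms @ 4 + 918.367ms (3)
8. 2142.857ms @ 7 + 306.122ms (1)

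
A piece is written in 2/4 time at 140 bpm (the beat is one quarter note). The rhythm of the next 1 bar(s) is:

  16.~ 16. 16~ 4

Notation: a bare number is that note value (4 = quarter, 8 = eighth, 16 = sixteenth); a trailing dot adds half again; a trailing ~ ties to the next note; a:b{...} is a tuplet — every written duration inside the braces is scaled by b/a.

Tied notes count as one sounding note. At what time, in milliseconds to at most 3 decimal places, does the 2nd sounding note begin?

1. 0.0ms @ 0 + 321.429ms (3/4)
2. 321.429ms @ 3/4 + 535.714ms (5/4)

note 2 onset = 3/4b = 321.429ms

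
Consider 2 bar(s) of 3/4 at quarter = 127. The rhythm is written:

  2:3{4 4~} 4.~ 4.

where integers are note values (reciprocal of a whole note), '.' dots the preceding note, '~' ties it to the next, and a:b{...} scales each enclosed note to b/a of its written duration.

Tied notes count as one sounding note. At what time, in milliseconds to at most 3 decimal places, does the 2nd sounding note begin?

1. 0.0ms @ 0 + 708.661ms (3/2)
2. 708.661ms @ 3/2 + 2125.984ms (9/2)

note 2 onset = 3/2b = 708.661ms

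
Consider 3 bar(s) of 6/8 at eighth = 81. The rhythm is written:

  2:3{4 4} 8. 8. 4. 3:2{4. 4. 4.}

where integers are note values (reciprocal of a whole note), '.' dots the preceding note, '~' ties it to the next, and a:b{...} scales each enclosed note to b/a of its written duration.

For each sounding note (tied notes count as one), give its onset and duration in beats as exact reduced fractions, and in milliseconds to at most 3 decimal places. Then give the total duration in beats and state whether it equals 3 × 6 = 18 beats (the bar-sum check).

1) 0.0ms=0b +2222.222ms=3b
2) 2222.222ms=3b +2222.222ms=3b
3) 4444.444ms=6b +1111.111ms=3/2b
4) 5555.556ms=15/2b +1111.111ms=3/2b
5) 6666.667ms=9b +2222.222ms=3b
6) 8888.889ms=12b +1481.481ms=2b
7) 10370.37ms=14b +1481.481ms=2b
8) 11851.852ms=16b +1481.481ms=2b
Σ=18b of 18 (81bpm 6/8) — PASS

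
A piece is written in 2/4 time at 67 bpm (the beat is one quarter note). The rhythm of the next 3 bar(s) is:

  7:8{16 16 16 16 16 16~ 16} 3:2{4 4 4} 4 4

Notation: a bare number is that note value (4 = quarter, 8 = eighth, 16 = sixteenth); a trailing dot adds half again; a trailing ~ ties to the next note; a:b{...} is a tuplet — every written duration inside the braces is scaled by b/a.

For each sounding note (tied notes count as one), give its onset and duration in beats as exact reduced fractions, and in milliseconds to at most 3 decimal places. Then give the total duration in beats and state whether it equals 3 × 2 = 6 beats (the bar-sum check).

1) 0.0ms=0b +255.864ms=2/7b
2) 255.864ms=2/7b +255.864ms=2/7b
3) 511.727ms=4/7b +255.864ms=2/7b
4) 767.591ms=6/7b +255.864ms=2/7b
5) 1023.454ms=8/7b +255.864ms=2/7b
6) 1279.318ms=10/7b +511.727ms=4/7b
7) 1791.045ms=2b +597.015ms=2/3b
8) 2388.06ms=8/3b +597.015ms=2/3b
9) 2985.075ms=10/3b +597.015ms=2/3b
10) 3582.09ms=4b +895.522ms=1b
11) 4477.612ms=5b +895.522ms=1b
Σ=6b of 6 (67bpm 2/4) — PASS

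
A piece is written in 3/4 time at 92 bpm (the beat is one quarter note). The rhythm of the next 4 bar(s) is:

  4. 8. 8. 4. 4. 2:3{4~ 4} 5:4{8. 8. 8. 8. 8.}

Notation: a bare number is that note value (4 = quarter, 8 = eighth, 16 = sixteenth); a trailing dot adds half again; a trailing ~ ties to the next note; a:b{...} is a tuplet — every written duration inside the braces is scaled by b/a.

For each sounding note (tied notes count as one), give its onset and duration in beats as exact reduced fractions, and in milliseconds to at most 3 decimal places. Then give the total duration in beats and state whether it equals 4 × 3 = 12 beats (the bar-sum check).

1) 0.0ms=0b +978.261ms=3/2b
2) 978.261ms=3/2b +489.13ms=3/4b
3) 1467.391ms=9/4b +489.13ms=3/4b
4) 1956.522ms=3b +978.261ms=3/2b
5) 2934.783ms=9/2b +978.261ms=3/2b
6) 3913.043ms=6b +1956.522ms=3b
7) 5869.565ms=9b +391.304ms=3/5b
8) 6260.87ms=48/5b +391.304ms=3/5b
9) 6652.174ms=51/5b +391.304ms=3/5b
10) 7043.478ms=54/5b +391.304ms=3/5b
11) 7434.783ms=57/5b +391.304ms=3/5b
Σ=12b of 12 (92bpm 3/4) — PASS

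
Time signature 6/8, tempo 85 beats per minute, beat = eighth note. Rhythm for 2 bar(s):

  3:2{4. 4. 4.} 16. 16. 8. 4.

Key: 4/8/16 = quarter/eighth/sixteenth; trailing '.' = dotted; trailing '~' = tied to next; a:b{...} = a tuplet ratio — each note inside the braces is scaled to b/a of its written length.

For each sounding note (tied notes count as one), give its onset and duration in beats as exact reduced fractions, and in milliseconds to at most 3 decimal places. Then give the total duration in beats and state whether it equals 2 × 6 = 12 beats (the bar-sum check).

1) 0.0ms=0b +1411.765ms=2b
2) 1411.765ms=2b +1411.765ms=2b
3) 2823.529ms=4b +1411.765ms=2b
4) 4235.294ms=6b +529.412ms=3/4b
5) 4764.706ms=27/4b +529.412ms=3/4b
6) 5294.118ms=15/2b +1058.824ms=3/2b
7) 6352.941ms=9b +2117.647ms=3b
Σ=12b of 12 (85bpm 6/8) — PASS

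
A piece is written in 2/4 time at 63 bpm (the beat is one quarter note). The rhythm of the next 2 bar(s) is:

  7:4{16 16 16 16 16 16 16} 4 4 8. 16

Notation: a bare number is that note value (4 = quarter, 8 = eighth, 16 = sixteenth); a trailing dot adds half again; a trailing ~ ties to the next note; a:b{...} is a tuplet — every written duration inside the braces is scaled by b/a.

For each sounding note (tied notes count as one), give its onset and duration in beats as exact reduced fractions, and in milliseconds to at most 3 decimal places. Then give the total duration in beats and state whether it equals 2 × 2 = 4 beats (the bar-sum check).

1) 0.0ms=0b +136.054ms=1/7b
2) 136.054ms=1/7b +136.054ms=1/7b
3) 272.109ms=2/7b +136.054ms=1/7b
4) 408.163ms=3/7b +136.054ms=1/7b
5) 544.218ms=4/7b +136.054ms=1/7b
6) 680.272ms=5/7b +136.054ms=1/7b
7) 816.327ms=6/7b +136.054ms=1/7b
8) 952.381ms=1b +952.381ms=1b
9) 1904.762ms=2b +952.381ms=1b
10) 2857.143ms=3b +714.286ms=3/4b
11) 3571.429ms=15/4b +238.095ms=1/4b
Σ=4b of 4 (63bpm 2/4) — PASS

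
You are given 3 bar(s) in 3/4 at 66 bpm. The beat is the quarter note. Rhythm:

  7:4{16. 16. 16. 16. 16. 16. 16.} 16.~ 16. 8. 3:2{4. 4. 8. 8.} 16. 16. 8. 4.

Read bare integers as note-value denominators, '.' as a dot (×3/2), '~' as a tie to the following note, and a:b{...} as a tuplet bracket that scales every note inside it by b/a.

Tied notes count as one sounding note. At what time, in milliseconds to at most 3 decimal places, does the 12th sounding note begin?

1. 0.0ms @ 0 + 194.805ms (3/14)
2. 194.805ms @ 3/14 + 194.805ms (3/14)
3. 389.61ms @ 3/7 + 194.805ms (3/14)
4. 584.416ms @ 9/14 + 194.805ms (3/14)
5. 779.221ms @ 6/7 + 194.805ms (3/14)
6. 974.026ms @ 15/14 + 194.805ms (3/14)
7. 1168.831ms @ 9/7 + 194.805ms (3/14)
8. 1363.636ms @ 3/2 + 681.818ms (3/4)
9. 2045.455ms @ 9/4 + 681.818ms (3/4)
10. 2727.273ms @ 3 + 909.091ms (1)
11. 3636.364ms @ 4 + 909.091ms (1)
12. 4545.455ms @ 5 + 454.545ms (1/2)
13. 5000.0ms @ 11/2 + 454.545ms (1/2)
14. 5454.545ms @ 6 + 340.909ms (3/8)
15. 5795.455ms @ 51/8 + 340.909ms (3/8)
16. 6136.364ms @ 27/4 + 681.818ms (3/4)
17. 6818.182ms @ 15/2 + 1363.636ms (3/2)

note 12 onset = 5b = 4545.455ms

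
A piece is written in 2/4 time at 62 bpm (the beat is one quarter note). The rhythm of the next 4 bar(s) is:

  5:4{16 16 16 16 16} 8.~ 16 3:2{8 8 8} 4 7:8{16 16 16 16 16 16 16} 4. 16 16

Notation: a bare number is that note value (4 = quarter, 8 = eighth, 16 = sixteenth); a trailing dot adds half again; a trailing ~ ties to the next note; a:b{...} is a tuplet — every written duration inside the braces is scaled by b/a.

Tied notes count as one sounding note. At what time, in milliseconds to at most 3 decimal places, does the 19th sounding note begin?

note 19 onset = 15/2b = 7258.065ms

1. 0.0ms @ 0 + 193.548ms (1/5)
2. 193.548ms @ 1/5 + 193.548ms (1/5)
3. 387.097ms @ 2/5 + 193.548ms (1/5)
4. 580.645ms @ 3/5 + 193.548ms (1/5)
5. 774.194ms @ 4/5 + 193.548ms (1/5)
6. 967.742ms @ 1 + 967.742ms (1)
7. 1935.484ms @ 2 + 322.581ms (1/3)
8. 2258.065ms @ 7/3 + 322.581ms (1/3)
9. 2580.645ms @ 8/3 + 322.581ms (1/3)
10. 2903.226ms @ 3 + 967.742ms (1)
11. 3870.968ms @ 4 + 276.498ms (2/7)
12. 4147.465ms @ 30/7 + 276.498ms (2/7)
13. 4423.963ms @ 32/7 + 276.498ms (2/7)
14. 4700.461ms @ 34/7 + 276.498ms (2/7)
15. 4976.959ms @ 36/7 + 276.498ms (2/7)
16. 5253.456ms @ 38/7 + 276.498ms (2/7)
17. 5529.954ms @ 40/7 + 276.498ms (2/7)
18. 5806.452ms @ 6 + 1451.613ms (3/2)
19. 7258.065ms @ 15/2 + 241.935ms (1/4)
20. 7500.0ms @ 31/4 + 241.935ms (1/4)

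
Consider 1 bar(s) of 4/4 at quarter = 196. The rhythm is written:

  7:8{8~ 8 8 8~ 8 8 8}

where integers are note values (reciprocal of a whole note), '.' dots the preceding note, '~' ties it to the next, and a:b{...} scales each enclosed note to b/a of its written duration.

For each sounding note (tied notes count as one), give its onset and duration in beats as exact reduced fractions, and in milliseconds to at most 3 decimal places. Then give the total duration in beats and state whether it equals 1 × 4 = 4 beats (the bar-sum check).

1) 0.0ms=0b +349.854ms=8/7b
2) 349.854ms=8/7b +174.927ms=4/7b
3) 524.781ms=12/7b +349.854ms=8/7b
4) 874.636ms=20/7b +174.927ms=4/7b
5) 1049.563ms=24/7b +174.927ms=4/7b
Σ=4b of 4 (196bpm 4/4) — PASS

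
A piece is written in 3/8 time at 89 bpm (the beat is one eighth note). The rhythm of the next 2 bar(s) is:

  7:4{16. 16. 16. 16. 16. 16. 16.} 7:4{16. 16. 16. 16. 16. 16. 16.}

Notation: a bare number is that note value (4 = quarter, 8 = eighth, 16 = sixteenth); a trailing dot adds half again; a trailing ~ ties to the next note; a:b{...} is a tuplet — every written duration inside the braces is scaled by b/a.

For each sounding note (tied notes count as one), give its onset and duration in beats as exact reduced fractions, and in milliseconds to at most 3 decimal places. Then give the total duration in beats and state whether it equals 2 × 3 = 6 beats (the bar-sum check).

1) 0.0ms=0b +288.925ms=3/7b
2) 288.925ms=3/7b +288.925ms=3/7b
3) 577.849ms=6/7b +288.925ms=3/7b
4) 866.774ms=9/7b +288.925ms=3/7b
5) 1155.698ms=12/7b +288.925ms=3/7b
6) 1444.623ms=15/7b +288.925ms=3/7b
7) 1733.547ms=18/7b +288.925ms=3/7b
8) 2022.472ms=3b +288.925ms=3/7b
9) 2311.396ms=24/7b +288.925ms=3/7b
10) 2600.321ms=27/7b +288.925ms=3/7b
11) 2889.246ms=30/7b +288.925ms=3/7b
12) 3178.17ms=33/7b +288.925ms=3/7b
13) 3467.095ms=36/7b +288.925ms=3/7b
14) 3756.019ms=39/7b +288.925ms=3/7b
Σ=6b of 6 (89bpm 3/8) — PASS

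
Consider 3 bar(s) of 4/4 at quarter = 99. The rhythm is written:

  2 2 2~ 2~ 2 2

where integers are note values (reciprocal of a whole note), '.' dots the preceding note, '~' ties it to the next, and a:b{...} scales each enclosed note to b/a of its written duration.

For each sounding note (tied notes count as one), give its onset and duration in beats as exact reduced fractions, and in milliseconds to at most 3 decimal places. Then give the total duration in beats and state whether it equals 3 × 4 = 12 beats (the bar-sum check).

1) 0.0ms=0b +1212.121ms=2b
2) 1212.121ms=2b +1212.121ms=2b
3) 2424.242ms=4b +3636.364ms=6b
4) 6060.606ms=10b +1212.121ms=2b
Σ=12b of 12 (99bpm 4/4) — PASS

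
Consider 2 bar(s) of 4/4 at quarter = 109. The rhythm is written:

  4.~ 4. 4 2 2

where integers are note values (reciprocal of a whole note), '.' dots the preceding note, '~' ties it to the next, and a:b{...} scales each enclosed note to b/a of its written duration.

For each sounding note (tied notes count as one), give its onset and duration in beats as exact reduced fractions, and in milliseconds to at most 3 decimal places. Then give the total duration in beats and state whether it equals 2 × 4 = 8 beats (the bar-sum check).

1) 0.0ms=0b +1651.376ms=3b
2) 1651.376ms=3b +550.459ms=1b
3) 2201.835ms=4b +1100.917ms=2b
4) 3302.752ms=6b +1100.917ms=2b
Σ=8b of 8 (109bpm 4/4) — PASS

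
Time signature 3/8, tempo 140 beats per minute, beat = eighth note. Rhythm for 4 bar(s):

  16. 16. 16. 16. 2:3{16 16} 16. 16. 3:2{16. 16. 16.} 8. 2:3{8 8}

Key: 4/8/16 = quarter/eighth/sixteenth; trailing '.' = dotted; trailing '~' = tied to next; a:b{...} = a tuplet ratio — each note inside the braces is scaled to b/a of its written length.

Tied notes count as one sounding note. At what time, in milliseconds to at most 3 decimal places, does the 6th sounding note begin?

1. 0.0ms @ 0 + 321.429ms (3/4)
2. 321.429ms @ 3/4 + 321.429ms (3/4)
3. 642.857ms @ 3/2 + 321.429ms (3/4)
4. 964.286ms @ 9/4 + 321.429ms (3/4)
5. 1285.714ms @ 3 + 321.429ms (3/4)
6. 1607.143ms @ 15/4 + 321.429ms (3/4)
7. 1928.571ms @ 9/2 + 321.429ms (3/4)
8. 2250.0ms @ 21/4 + 321.429ms (3/4)
9. 2571.429ms @ 6 + 214.286ms (1/2)
10. 2785.714ms @ 13/2 + 214.286ms (1/2)
11. 3000.0ms @ 7 + 214.286ms (1/2)
12. 3214.286ms @ 15/2 + 642.857ms (3/2)
13. 3857.143ms @ 9 + 642.857ms (3/2)
14. 4500.0ms @ 21/2 + 642.857ms (3/2)

note 6 onset = 15/4b = 1607.143ms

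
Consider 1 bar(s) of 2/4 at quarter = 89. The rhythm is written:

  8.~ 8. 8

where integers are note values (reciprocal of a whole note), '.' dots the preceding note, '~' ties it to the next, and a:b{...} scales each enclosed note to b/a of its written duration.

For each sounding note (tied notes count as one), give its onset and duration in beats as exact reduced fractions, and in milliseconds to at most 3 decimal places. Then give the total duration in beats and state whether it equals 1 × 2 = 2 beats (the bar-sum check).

1) 0.0ms=0b +1011.236ms=3/2b
2) 1011.236ms=3/2b +337.079ms=1/2b
Σ=2b of 2 (89bpm 2/4) — PASS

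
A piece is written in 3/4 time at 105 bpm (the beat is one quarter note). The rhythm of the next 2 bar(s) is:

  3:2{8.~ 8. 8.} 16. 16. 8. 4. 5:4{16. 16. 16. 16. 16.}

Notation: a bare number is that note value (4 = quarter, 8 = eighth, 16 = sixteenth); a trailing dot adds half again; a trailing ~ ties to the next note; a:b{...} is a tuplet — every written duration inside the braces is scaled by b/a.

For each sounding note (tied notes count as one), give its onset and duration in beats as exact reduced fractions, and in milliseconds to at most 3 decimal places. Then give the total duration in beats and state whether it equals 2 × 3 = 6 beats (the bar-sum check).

1) 0.0ms=0b +571.429ms=1b
2) 571.429ms=1b +285.714ms=1/2b
3) 857.143ms=3/2b +214.286ms=3/8b
4) 1071.429ms=15/8b +214.286ms=3/8b
5) 1285.714ms=9/4b +428.571ms=3/4b
6) 1714.286ms=3b +857.143ms=3/2b
7) 2571.429ms=9/2b +171.429ms=3/10b
8) 2742.857ms=24/5b +171.429ms=3/10b
9) 2914.286ms=51/10b +171.429ms=3/10b
10) 3085.714ms=27/5b +171.429ms=3/10b
11) 3257.143ms=57/10b +171.429ms=3/10b
Σ=6b of 6 (105bpm 3/4) — PASS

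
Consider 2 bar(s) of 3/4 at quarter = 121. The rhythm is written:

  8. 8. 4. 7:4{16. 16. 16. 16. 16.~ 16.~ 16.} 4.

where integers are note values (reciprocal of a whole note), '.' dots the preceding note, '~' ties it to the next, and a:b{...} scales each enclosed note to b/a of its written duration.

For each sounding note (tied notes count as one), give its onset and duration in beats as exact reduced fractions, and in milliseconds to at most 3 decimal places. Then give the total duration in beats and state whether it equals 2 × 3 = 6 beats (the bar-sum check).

1) 0.0ms=0b +371.901ms=3/4b
2) 371.901ms=3/4b +371.901ms=3/4b
3) 743.802ms=3/2b +743.802ms=3/2b
4) 1487.603ms=3b +106.257ms=3/14b
5) 1593.861ms=45/14b +106.257ms=3/14b
6) 1700.118ms=24/7b +106.257ms=3/14b
7) 1806.375ms=51/14b +106.257ms=3/14b
8) 1912.633ms=27/7b +318.772ms=9/14b
9) 2231.405ms=9/2b +743.802ms=3/2b
Σ=6b of 6 (121bpm 3/4) — PASS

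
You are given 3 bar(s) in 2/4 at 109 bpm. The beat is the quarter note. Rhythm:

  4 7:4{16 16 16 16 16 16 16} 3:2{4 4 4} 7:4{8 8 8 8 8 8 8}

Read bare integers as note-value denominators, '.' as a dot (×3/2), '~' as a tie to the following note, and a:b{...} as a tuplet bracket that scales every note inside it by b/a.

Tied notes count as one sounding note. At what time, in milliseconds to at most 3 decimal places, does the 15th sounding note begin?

note 15 onset = 34/7b = 2673.657ms

1. 0.0ms @ 0 + 550.459ms (1)
2. 550.459ms @ 1 + 78.637ms (1/7)
3. 629.096ms @ 8/7 + 78.637ms (1/7)
4. 707.733ms @ 9/7 + 78.637ms (1/7)
5. 786.37ms @ 10/7 + 78.637ms (1/7)
6. 865.007ms @ 11/7 + 78.637ms (1/7)
7. 943.644ms @ 12/7 + 78.637ms (1/7)
8. 1022.28ms @ 13/7 + 78.637ms (1/7)
9. 1100.917ms @ 2 + 366.972ms (2/3)
10. 1467.89ms @ 8/3 + 366.972ms (2/3)
11. 1834.862ms @ 10/3 + 366.972ms (2/3)
12. 2201.835ms @ 4 + 157.274ms (2/7)
13. 2359.109ms @ 30/7 + 157.274ms (2/7)
14. 2516.383ms @ 32/7 + 157.274ms (2/7)
15. 2673.657ms @ 34/7 + 157.274ms (2/7)
16. 2830.931ms @ 36/7 + 157.274ms (2/7)
17. 2988.204ms @ 38/7 + 157.274ms (2/7)
18. 3145.478ms @ 40/7 + 157.274ms (2/7)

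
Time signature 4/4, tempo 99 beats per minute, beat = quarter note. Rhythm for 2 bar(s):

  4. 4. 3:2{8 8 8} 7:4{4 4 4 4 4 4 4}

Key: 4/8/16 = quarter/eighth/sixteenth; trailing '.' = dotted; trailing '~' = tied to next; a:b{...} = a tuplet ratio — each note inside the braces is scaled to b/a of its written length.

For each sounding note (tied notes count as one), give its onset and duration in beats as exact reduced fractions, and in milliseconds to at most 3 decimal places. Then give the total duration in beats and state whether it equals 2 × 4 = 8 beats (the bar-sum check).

1) 0.0ms=0b +909.091ms=3/2b
2) 909.091ms=3/2b +909.091ms=3/2b
3) 1818.182ms=3b +202.02ms=1/3b
4) 2020.202ms=10/3b +202.02ms=1/3b
5) 2222.222ms=11/3b +202.02ms=1/3b
6) 2424.242ms=4b +346.32ms=4/7b
7) 2770.563ms=32/7b +346.32ms=4/7b
8) 3116.883ms=36/7b +346.32ms=4/7b
9) 3463.203ms=40/7b +346.32ms=4/7b
10) 3809.524ms=44/7b +346.32ms=4/7b
11) 4155.844ms=48/7b +346.32ms=4/7b
12) 4502.165ms=52/7b +346.32ms=4/7b
Σ=8b of 8 (99bpm 4/4) — PASS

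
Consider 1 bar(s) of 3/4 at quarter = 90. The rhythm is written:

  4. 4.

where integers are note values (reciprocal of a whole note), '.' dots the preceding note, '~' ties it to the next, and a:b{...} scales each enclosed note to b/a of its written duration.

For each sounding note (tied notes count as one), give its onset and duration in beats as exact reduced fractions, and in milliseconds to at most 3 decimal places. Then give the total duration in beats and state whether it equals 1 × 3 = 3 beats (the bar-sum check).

1) 0.0ms=0b +1000.0ms=3/2b
2) 1000.0ms=3/2b +1000.0ms=3/2b
Σ=3b of 3 (90bpm 3/4) — PASS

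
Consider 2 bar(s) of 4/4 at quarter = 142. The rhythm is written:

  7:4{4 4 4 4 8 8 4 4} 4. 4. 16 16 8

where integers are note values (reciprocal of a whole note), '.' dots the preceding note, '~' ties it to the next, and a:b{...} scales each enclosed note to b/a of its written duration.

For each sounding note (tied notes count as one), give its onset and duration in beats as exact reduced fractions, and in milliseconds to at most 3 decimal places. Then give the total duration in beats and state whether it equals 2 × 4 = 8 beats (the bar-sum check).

1) 0.0ms=0b +241.449ms=4/7b
2) 241.449ms=4/7b +241.449ms=4/7b
3) 482.897ms=8/7b +241.449ms=4/7b
4) 724.346ms=12/7b +241.449ms=4/7b
5) 965.795ms=16/7b +120.724ms=2/7b
6) 1086.519ms=18/7b +120.724ms=2/7b
7) 1207.243ms=20/7b +241.449ms=4/7b
8) 1448.692ms=24/7b +241.449ms=4/7b
9) 1690.141ms=4b +633.803ms=3/2b
10) 2323.944ms=11/2b +633.803ms=3/2b
11) 2957.746ms=7b +105.634ms=1/4b
12) 3063.38ms=29/4b +105.634ms=1/4b
13) 3169.014ms=15/2b +211.268ms=1/2b
Σ=8b of 8 (142bpm 4/4) — PASS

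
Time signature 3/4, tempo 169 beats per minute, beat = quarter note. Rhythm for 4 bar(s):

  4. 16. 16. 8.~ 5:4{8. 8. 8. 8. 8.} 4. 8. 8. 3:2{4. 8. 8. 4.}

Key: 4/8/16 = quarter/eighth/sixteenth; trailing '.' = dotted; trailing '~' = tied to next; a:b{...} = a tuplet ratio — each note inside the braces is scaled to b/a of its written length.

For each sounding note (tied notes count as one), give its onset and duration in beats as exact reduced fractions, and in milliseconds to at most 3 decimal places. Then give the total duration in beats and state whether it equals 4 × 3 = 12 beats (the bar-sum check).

1) 0.0ms=0b +532.544ms=3/2b
2) 532.544ms=3/2b +133.136ms=3/8b
3) 665.68ms=15/8b +133.136ms=3/8b
4) 798.817ms=9/4b +479.29ms=27/20b
5) 1278.107ms=18/5b +213.018ms=3/5b
6) 1491.124ms=21/5b +213.018ms=3/5b
7) 1704.142ms=24/5b +213.018ms=3/5b
8) 1917.16ms=27/5b +213.018ms=3/5b
9) 2130.178ms=6b +532.544ms=3/2b
10) 2662.722ms=15/2b +266.272ms=3/4b
11) 2928.994ms=33/4b +266.272ms=3/4b
12) 3195.266ms=9b +355.03ms=1b
13) 3550.296ms=10b +177.515ms=1/2b
14) 3727.811ms=21/2b +177.515ms=1/2b
15) 3905.325ms=11b +355.03ms=1b
Σ=12b of 12 (169bpm 3/4) — PASS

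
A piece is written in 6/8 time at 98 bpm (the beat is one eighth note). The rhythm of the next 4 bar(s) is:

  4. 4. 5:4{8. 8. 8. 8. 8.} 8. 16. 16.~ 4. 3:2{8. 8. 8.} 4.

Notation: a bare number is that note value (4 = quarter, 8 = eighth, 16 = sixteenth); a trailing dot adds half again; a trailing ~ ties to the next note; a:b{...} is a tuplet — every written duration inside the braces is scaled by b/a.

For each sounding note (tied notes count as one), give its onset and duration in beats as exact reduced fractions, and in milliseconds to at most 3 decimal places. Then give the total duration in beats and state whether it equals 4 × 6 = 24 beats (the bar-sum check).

1) 0.0ms=0b +1836.735ms=3b
2) 1836.735ms=3b +1836.735ms=3b
3) 3673.469ms=6b +734.694ms=6/5b
4) 4408.163ms=36/5b +734.694ms=6/5b
5) 5142.857ms=42/5b +734.694ms=6/5b
6) 5877.551ms=48/5b +734.694ms=6/5b
7) 6612.245ms=54/5b +734.694ms=6/5b
8) 7346.939ms=12b +918.367ms=3/2b
9) 8265.306ms=27/2b +459.184ms=3/4b
10) 8724.49ms=57/4b +2295.918ms=15/4b
11) 11020.408ms=18b +612.245ms=1b
12) 11632.653ms=19b +612.245ms=1b
13) 12244.898ms=20b +612.245ms=1b
14) 12857.143ms=21b +1836.735ms=3b
Σ=24b of 24 (98bpm 6/8) — PASS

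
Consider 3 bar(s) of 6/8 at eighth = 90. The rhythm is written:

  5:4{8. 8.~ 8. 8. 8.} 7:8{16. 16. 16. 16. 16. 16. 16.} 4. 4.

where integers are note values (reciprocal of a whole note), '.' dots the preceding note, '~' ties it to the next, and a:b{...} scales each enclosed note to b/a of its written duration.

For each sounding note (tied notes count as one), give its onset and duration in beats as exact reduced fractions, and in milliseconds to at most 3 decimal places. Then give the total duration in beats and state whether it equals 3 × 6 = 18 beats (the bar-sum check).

1) 0.0ms=0b +800.0ms=6/5b
2) 800.0ms=6/5b +1600.0ms=12/5b
3) 2400.0ms=18/5b +800.0ms=6/5b
4) 3200.0ms=24/5b +800.0ms=6/5b
5) 4000.0ms=6b +571.429ms=6/7b
6) 4571.429ms=48/7b +571.429ms=6/7b
7) 5142.857ms=54/7b +571.429ms=6/7b
8) 5714.286ms=60/7b +571.429ms=6/7b
9) 6285.714ms=66/7b +571.429ms=6/7b
10) 6857.143ms=72/7b +571.429ms=6/7b
11) 7428.571ms=78/7b +571.429ms=6/7b
12) 8000.0ms=12b +2000.0ms=3b
13) 10000.0ms=15b +2000.0ms=3b
Σ=18b of 18 (90bpm 6/8) — PASS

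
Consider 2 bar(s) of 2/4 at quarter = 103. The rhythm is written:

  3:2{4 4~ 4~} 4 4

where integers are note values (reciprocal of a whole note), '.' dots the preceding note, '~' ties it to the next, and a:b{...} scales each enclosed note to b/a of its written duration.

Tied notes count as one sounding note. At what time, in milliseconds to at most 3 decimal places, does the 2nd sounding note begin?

note 2 onset = 2/3b = 388.35ms

1. 0.0ms @ 0 + 388.35ms (2/3)
2. 388.35ms @ 2/3 + 1359.223ms (7/3)
3. 1747.573ms @ 3 + 582.524ms (1)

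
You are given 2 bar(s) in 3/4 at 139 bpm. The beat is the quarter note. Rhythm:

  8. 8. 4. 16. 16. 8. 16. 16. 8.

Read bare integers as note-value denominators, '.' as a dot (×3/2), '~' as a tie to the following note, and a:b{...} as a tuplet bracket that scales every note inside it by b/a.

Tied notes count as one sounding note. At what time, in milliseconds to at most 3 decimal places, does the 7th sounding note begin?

note 7 onset = 9/2b = 1942.446ms

1. 0.0ms @ 0 + 323.741ms (3/4)
2. 323.741ms @ 3/4 + 323.741ms (3/4)
3. 647.482ms @ 3/2 + 647.482ms (3/2)
4. 1294.964ms @ 3 + 161.871ms (3/8)
5. 1456.835ms @ 27/8 + 161.871ms (3/8)
6. 1618.705ms @ 15/4 + 323.741ms (3/4)
7. 1942.446ms @ 9/2 + 161.871ms (3/8)
8. 2104.317ms @ 39/8 + 161.871ms (3/8)
9. 2266.187ms @ 21/4 + 323.741ms (3/4)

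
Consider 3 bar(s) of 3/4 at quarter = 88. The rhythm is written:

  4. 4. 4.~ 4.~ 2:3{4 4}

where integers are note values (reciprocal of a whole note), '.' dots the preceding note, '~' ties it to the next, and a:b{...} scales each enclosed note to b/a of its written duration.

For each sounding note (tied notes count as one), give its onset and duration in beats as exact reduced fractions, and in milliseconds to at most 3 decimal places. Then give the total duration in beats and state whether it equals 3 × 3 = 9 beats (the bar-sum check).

1) 0.0ms=0b +1022.727ms=3/2b
2) 1022.727ms=3/2b +1022.727ms=3/2b
3) 2045.455ms=3b +3068.182ms=9/2b
4) 5113.636ms=15/2b +1022.727ms=3/2b
Σ=9b of 9 (88bpm 3/4) — PASS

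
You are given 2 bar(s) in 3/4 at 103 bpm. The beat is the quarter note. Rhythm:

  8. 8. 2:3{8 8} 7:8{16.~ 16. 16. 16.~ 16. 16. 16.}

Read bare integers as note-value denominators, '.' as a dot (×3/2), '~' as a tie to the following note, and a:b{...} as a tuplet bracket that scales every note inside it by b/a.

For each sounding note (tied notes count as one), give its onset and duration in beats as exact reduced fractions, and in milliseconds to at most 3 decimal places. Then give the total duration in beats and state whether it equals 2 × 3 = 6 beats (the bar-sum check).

1) 0.0ms=0b +436.893ms=3/4b
2) 436.893ms=3/4b +436.893ms=3/4b
3) 873.786ms=3/2b +436.893ms=3/4b
4) 1310.68ms=9/4b +436.893ms=3/4b
5) 1747.573ms=3b +499.307ms=6/7b
6) 2246.879ms=27/7b +249.653ms=3/7b
7) 2496.533ms=30/7b +499.307ms=6/7b
8) 2995.839ms=36/7b +249.653ms=3/7b
9) 3245.492ms=39/7b +249.653ms=3/7b
Σ=6b of 6 (103bpm 3/4) — PASS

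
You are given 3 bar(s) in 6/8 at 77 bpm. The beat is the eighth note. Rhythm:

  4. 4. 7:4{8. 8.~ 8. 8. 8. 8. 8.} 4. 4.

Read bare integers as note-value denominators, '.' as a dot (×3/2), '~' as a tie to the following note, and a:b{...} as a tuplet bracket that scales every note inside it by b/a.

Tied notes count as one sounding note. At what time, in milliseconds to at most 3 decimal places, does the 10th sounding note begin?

1. 0.0ms @ 0 + 2337.662ms (3)
2. 2337.662ms @ 3 + 2337.662ms (3)
3. 4675.325ms @ 6 + 667.904ms (6/7)
4. 5343.228ms @ 48/7 + 1335.807ms (12/7)
5. 6679.035ms @ 60/7 + 667.904ms (6/7)
6. 7346.939ms @ 66/7 + 667.904ms (6/7)
7. 8014.842ms @ 72/7 + 667.904ms (6/7)
8. 8682.746ms @ 78/7 + 667.904ms (6/7)
9. 9350.649ms @ 12 + 2337.662ms (3)
10. 11688.312ms @ 15 + 2337.662ms (3)

note 10 onset = 15b = 11688.312ms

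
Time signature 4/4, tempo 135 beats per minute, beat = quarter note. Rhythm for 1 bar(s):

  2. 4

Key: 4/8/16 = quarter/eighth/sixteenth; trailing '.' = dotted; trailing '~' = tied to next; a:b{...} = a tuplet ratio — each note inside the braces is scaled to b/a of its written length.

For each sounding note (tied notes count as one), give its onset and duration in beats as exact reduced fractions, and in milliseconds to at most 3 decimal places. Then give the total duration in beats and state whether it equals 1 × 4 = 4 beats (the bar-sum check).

1) 0.0ms=0b +1333.333ms=3b
2) 1333.333ms=3b +444.444ms=1b
Σ=4b of 4 (135bpm 4/4) — PASS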